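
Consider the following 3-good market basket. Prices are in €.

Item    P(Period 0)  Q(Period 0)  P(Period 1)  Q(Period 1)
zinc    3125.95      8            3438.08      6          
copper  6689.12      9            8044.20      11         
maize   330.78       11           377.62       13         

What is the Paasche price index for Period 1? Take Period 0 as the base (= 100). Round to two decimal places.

117.99

Paasche price index uses current-period quantities as weights.
ΣP(Period 1)·Q(Period 1) = 3438.08×6 + 8044.20×11 + 377.62×13 = 20628.48 + 88486.2 + 4909.06 = 114023.74
ΣP(Period 0)·Q(Period 1) = 3125.95×6 + 6689.12×11 + 330.78×13 = 18755.7 + 73580.32 + 4300.14 = 96636.16
Index = 114023.74 / 96636.16 × 100 = 117.9928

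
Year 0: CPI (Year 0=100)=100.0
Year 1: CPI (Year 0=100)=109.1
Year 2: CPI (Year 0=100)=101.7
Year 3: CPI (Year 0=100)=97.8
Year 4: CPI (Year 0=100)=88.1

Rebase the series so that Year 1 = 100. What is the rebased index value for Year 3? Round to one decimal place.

Rebased(Year 3) = 97.8 / 109.1 × 100 = 89.6425

89.6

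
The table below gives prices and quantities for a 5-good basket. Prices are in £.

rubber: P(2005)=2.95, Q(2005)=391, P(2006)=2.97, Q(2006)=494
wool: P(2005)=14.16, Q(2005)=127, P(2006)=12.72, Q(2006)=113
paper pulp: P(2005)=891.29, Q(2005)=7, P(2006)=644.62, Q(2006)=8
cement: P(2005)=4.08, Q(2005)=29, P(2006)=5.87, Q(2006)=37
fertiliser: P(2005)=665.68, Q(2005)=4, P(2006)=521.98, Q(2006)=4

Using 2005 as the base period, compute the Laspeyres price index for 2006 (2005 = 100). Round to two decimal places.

79.75

Laspeyres price index uses base-period quantities as weights.
ΣP(2006)·Q(2005) = 2.97×391 + 12.72×127 + 644.62×7 + 5.87×29 + 521.98×4 = 1161.27 + 1615.44 + 4512.34 + 170.23 + 2087.92 = 9547.2
ΣP(2005)·Q(2005) = 2.95×391 + 14.16×127 + 891.29×7 + 4.08×29 + 665.68×4 = 1153.45 + 1798.32 + 6239.03 + 118.32 + 2662.72 = 11971.84
Index = 9547.2 / 11971.84 × 100 = 79.7471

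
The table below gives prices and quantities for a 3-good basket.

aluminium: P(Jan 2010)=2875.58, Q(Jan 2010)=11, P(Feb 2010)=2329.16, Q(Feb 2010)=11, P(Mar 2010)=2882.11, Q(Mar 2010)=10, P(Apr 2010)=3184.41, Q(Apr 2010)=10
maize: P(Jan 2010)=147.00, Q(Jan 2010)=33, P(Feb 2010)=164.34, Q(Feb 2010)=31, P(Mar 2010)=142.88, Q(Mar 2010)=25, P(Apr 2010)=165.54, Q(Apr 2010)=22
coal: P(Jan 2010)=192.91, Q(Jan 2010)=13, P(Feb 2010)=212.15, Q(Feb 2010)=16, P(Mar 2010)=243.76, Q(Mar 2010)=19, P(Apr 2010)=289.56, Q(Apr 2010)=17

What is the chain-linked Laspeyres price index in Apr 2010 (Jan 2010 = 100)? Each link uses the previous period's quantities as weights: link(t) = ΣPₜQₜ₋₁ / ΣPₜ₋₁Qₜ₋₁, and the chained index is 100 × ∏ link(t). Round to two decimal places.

114.00

Link Jan 2010→Feb 2010:
ΣP(Feb 2010)Q(Jan 2010) = 2329.16×11 + 164.34×33 + 212.15×13 = 25620.76 + 5423.22 + 2757.95 = 33801.93
ΣP(Jan 2010)Q(Jan 2010) = 2875.58×11 + 147.00×33 + 192.91×13 = 31631.38 + 4851 + 2507.83 = 38990.21
link = 33801.93/38990.21 = 0.866934
Link Feb 2010→Mar 2010:
ΣP(Mar 2010)Q(Feb 2010) = 2882.11×11 + 142.88×31 + 243.76×16 = 31703.21 + 4429.28 + 3900.16 = 40032.65
ΣP(Feb 2010)Q(Feb 2010) = 2329.16×11 + 164.34×31 + 212.15×16 = 25620.76 + 5094.54 + 3394.4 = 34109.7
link = 40032.65/34109.7 = 1.173644
Link Mar 2010→Apr 2010:
ΣP(Apr 2010)Q(Mar 2010) = 3184.41×10 + 165.54×25 + 289.56×19 = 31844.1 + 4138.5 + 5501.64 = 41484.24
ΣP(Mar 2010)Q(Mar 2010) = 2882.11×10 + 142.88×25 + 243.76×19 = 28821.1 + 3572 + 4631.44 = 37024.54
link = 41484.24/37024.54 = 1.120453
Chained index = 100 × 0.866934 × 1.173644 × 1.120453 = 114.0029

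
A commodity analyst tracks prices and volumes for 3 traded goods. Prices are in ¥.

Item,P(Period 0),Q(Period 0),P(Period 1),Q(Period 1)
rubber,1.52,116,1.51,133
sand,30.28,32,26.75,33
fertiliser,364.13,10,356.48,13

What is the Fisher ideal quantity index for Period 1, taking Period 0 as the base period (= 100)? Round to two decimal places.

124.20

Laspeyres component (base-period weights):
ΣP(Period 0)Q(Period 1) = 1.52×133 + 30.28×33 + 364.13×13 = 202.16 + 999.24 + 4733.69 = 5935.09
ΣP(Period 0)Q(Period 0) = 1.52×116 + 30.28×32 + 364.13×10 = 176.32 + 968.96 + 3641.3 = 4786.58
L = 5935.09 / 4786.58 × 100 = 123.9944
Paasche component (current-period weights):
ΣP(Period 1)Q(Period 1) = 1.51×133 + 26.75×33 + 356.48×13 = 200.83 + 882.75 + 4634.24 = 5717.82
ΣP(Period 1)Q(Period 0) = 1.51×116 + 26.75×32 + 356.48×10 = 175.16 + 856 + 3564.8 = 4595.96
P = 5717.82 / 4595.96 × 100 = 124.4097
Fisher = √(L × P) = √(123.9944 × 124.4097) = 124.2019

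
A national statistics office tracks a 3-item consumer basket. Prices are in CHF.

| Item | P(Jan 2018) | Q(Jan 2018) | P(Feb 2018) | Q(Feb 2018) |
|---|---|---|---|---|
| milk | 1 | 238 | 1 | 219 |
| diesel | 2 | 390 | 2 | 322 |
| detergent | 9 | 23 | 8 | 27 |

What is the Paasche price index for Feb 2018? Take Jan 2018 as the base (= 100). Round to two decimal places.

Paasche price index uses current-period quantities as weights.
ΣP(Feb 2018)·Q(Feb 2018) = 1×219 + 2×322 + 8×27 = 219 + 644 + 216 = 1079
ΣP(Jan 2018)·Q(Feb 2018) = 1×219 + 2×322 + 9×27 = 219 + 644 + 243 = 1106
Index = 1079 / 1106 × 100 = 97.5588

97.56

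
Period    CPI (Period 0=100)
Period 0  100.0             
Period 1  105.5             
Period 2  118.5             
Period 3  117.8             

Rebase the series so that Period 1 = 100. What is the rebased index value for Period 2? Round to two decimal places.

112.32

Rebased(Period 2) = 118.5 / 105.5 × 100 = 112.3223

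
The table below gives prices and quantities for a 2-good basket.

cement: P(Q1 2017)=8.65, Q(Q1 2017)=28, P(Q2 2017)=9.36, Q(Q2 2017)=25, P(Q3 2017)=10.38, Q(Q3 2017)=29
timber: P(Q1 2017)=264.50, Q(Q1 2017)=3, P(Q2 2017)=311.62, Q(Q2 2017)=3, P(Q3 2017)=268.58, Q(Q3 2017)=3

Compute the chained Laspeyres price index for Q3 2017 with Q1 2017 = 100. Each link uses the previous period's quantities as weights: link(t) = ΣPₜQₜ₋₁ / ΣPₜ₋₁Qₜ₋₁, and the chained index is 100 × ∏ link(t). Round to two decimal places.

Link Q1 2017→Q2 2017:
ΣP(Q2 2017)Q(Q1 2017) = 9.36×28 + 311.62×3 = 262.08 + 934.86 = 1196.94
ΣP(Q1 2017)Q(Q1 2017) = 8.65×28 + 264.50×3 = 242.2 + 793.5 = 1035.7
link = 1196.94/1035.7 = 1.155682
Link Q2 2017→Q3 2017:
ΣP(Q3 2017)Q(Q2 2017) = 10.38×25 + 268.58×3 = 259.5 + 805.74 = 1065.24
ΣP(Q2 2017)Q(Q2 2017) = 9.36×25 + 311.62×3 = 234 + 934.86 = 1168.86
link = 1065.24/1168.86 = 0.911350
Chained index = 100 × 1.155682 × 0.911350 = 105.3230

105.32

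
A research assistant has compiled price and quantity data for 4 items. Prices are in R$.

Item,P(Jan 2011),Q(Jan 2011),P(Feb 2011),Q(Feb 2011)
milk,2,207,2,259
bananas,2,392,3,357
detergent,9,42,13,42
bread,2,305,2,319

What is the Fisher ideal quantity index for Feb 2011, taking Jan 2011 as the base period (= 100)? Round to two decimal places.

Laspeyres component (base-period weights):
ΣP(Jan 2011)Q(Feb 2011) = 2×259 + 2×357 + 9×42 + 2×319 = 518 + 714 + 378 + 638 = 2248
ΣP(Jan 2011)Q(Jan 2011) = 2×207 + 2×392 + 9×42 + 2×305 = 414 + 784 + 378 + 610 = 2186
L = 2248 / 2186 × 100 = 102.8362
Paasche component (current-period weights):
ΣP(Feb 2011)Q(Feb 2011) = 2×259 + 3×357 + 13×42 + 2×319 = 518 + 1071 + 546 + 638 = 2773
ΣP(Feb 2011)Q(Jan 2011) = 2×207 + 3×392 + 13×42 + 2×305 = 414 + 1176 + 546 + 610 = 2746
P = 2773 / 2746 × 100 = 100.9832
Fisher = √(L × P) = √(102.8362 × 100.9832) = 101.9055

101.91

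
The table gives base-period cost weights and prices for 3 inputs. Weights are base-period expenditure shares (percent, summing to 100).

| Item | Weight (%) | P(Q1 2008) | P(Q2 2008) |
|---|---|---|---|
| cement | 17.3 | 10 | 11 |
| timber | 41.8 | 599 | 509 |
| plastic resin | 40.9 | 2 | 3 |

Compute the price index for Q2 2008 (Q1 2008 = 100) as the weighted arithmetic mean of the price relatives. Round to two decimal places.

115.90

cement: 17.3 × (11/10) = 17.3 × 1.100000 = 19.0300
timber: 41.8 × (509/599) = 41.8 × 0.849750 = 35.5195
plastic resin: 40.9 × (3/2) = 40.9 × 1.500000 = 61.3500
Index = Σ wᵢ·(p₁ᵢ/p₀ᵢ) = 19.0300 + 35.5195 + 61.3500 = 115.8995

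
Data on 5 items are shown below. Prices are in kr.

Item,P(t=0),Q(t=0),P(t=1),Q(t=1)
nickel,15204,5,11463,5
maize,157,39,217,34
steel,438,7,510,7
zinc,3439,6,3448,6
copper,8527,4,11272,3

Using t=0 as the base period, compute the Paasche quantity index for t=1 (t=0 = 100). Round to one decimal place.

Paasche quantity index uses current-period prices as weights.
ΣP(t=1)·Q(t=1) = 11463×5 + 217×34 + 510×7 + 3448×6 + 11272×3 = 57315 + 7378 + 3570 + 20688 + 33816 = 122767
ΣP(t=1)·Q(t=0) = 11463×5 + 217×39 + 510×7 + 3448×6 + 11272×4 = 57315 + 8463 + 3570 + 20688 + 45088 = 135124
Index = 122767 / 135124 × 100 = 90.8551

90.9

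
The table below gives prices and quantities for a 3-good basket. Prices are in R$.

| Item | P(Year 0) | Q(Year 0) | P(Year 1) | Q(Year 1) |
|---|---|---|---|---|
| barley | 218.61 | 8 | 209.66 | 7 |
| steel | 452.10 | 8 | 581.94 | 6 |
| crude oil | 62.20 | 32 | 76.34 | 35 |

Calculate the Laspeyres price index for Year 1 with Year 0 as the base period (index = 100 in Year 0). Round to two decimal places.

Laspeyres price index uses base-period quantities as weights.
ΣP(Year 1)·Q(Year 0) = 209.66×8 + 581.94×8 + 76.34×32 = 1677.28 + 4655.52 + 2442.88 = 8775.68
ΣP(Year 0)·Q(Year 0) = 218.61×8 + 452.10×8 + 62.20×32 = 1748.88 + 3616.8 + 1990.4 = 7356.08
Index = 8775.68 / 7356.08 × 100 = 119.2983

119.30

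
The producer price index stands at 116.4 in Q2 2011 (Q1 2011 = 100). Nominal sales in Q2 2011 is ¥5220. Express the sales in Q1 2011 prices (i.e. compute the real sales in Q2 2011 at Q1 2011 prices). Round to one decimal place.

4484.5

Real = Nominal ÷ (Index/100) = 5220 ÷ (116.4/100)
     = 5220 ÷ 1.164 = 4484.5361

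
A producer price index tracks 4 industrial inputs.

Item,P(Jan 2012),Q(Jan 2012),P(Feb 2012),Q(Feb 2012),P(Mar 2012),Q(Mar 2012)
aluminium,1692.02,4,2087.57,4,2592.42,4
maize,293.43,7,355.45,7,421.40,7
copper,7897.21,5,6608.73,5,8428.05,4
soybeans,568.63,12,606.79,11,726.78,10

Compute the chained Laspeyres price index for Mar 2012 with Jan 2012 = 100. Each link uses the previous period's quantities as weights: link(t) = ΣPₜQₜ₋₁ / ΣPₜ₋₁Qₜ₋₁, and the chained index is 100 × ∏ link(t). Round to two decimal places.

Link Jan 2012→Feb 2012:
ΣP(Feb 2012)Q(Jan 2012) = 2087.57×4 + 355.45×7 + 6608.73×5 + 606.79×12 = 8350.28 + 2488.15 + 33043.65 + 7281.48 = 51163.56
ΣP(Jan 2012)Q(Jan 2012) = 1692.02×4 + 293.43×7 + 7897.21×5 + 568.63×12 = 6768.08 + 2054.01 + 39486.05 + 6823.56 = 55131.7
link = 51163.56/55131.7 = 0.928024
Link Feb 2012→Mar 2012:
ΣP(Mar 2012)Q(Feb 2012) = 2592.42×4 + 421.40×7 + 8428.05×5 + 726.78×11 = 10369.68 + 2949.8 + 42140.25 + 7994.58 = 63454.31
ΣP(Feb 2012)Q(Feb 2012) = 2087.57×4 + 355.45×7 + 6608.73×5 + 606.79×11 = 8350.28 + 2488.15 + 33043.65 + 6674.69 = 50556.77
link = 63454.31/50556.77 = 1.255110
Chained index = 100 × 0.928024 × 1.255110 = 116.4773

116.48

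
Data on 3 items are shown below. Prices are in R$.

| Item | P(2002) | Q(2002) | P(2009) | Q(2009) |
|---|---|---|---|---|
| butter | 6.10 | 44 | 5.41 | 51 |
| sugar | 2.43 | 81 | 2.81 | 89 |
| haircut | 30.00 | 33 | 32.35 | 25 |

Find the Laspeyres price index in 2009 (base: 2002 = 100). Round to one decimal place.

Laspeyres price index uses base-period quantities as weights.
ΣP(2009)·Q(2002) = 5.41×44 + 2.81×81 + 32.35×33 = 238.04 + 227.61 + 1067.55 = 1533.2
ΣP(2002)·Q(2002) = 6.10×44 + 2.43×81 + 30.00×33 = 268.4 + 196.83 + 990 = 1455.23
Index = 1533.2 / 1455.23 × 100 = 105.3579

105.4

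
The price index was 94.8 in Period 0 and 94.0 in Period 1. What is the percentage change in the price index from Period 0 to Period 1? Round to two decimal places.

-0.84%

Change = (94.0 − 94.8) / 94.8 × 100
       = -0.8 / 94.8 × 100 = -0.8439%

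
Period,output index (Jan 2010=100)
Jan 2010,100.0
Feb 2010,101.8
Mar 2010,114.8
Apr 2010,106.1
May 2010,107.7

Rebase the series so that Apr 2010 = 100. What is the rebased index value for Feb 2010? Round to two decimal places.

Rebased(Feb 2010) = 101.8 / 106.1 × 100 = 95.9472

95.95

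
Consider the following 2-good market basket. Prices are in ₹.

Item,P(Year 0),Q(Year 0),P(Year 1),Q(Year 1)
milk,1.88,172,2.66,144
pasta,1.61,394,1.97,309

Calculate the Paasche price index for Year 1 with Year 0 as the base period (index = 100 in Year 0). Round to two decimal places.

129.10

Paasche price index uses current-period quantities as weights.
ΣP(Year 1)·Q(Year 1) = 2.66×144 + 1.97×309 = 383.04 + 608.73 = 991.77
ΣP(Year 0)·Q(Year 1) = 1.88×144 + 1.61×309 = 270.72 + 497.49 = 768.21
Index = 991.77 / 768.21 × 100 = 129.1014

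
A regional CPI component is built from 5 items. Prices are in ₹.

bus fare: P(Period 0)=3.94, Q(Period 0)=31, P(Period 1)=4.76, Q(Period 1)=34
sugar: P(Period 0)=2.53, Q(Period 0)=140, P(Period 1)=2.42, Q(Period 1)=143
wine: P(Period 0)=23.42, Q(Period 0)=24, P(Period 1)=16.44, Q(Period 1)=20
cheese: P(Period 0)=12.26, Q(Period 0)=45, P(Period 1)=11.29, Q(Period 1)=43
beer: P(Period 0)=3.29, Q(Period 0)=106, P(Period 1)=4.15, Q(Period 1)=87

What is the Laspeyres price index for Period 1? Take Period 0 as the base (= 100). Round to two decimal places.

94.33

Laspeyres price index uses base-period quantities as weights.
ΣP(Period 1)·Q(Period 0) = 4.76×31 + 2.42×140 + 16.44×24 + 11.29×45 + 4.15×106 = 147.56 + 338.8 + 394.56 + 508.05 + 439.9 = 1828.87
ΣP(Period 0)·Q(Period 0) = 3.94×31 + 2.53×140 + 23.42×24 + 12.26×45 + 3.29×106 = 122.14 + 354.2 + 562.08 + 551.7 + 348.74 = 1938.86
Index = 1828.87 / 1938.86 × 100 = 94.3271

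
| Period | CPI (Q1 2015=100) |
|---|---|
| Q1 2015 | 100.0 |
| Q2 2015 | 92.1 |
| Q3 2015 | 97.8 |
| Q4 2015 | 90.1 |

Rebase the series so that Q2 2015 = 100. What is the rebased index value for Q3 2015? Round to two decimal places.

106.19

Rebased(Q3 2015) = 97.8 / 92.1 × 100 = 106.1889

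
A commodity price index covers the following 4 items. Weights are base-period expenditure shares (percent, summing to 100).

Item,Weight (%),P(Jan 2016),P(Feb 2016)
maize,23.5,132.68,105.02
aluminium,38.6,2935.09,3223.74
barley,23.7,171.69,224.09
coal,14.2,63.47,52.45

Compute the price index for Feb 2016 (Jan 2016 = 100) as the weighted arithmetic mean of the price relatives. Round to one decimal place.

maize: 23.5 × (105.02/132.68) = 23.5 × 0.791528 = 18.6009
aluminium: 38.6 × (3223.74/2935.09) = 38.6 × 1.098345 = 42.3961
barley: 23.7 × (224.09/171.69) = 23.7 × 1.305201 = 30.9333
coal: 14.2 × (52.45/63.47) = 14.2 × 0.826375 = 11.7345
Index = Σ wᵢ·(p₁ᵢ/p₀ᵢ) = 18.6009 + 42.3961 + 30.9333 + 11.7345 = 103.6648

103.7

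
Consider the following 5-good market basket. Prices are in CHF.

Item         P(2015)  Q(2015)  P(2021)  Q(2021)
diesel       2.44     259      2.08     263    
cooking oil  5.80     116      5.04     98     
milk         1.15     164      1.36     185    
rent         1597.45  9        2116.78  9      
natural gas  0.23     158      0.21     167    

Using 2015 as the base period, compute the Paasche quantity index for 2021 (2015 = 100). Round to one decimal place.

Paasche quantity index uses current-period prices as weights.
ΣP(2021)·Q(2021) = 2.08×263 + 5.04×98 + 1.36×185 + 2116.78×9 + 0.21×167 = 547.04 + 493.92 + 251.6 + 19051.02 + 35.07 = 20378.65
ΣP(2021)·Q(2015) = 2.08×259 + 5.04×116 + 1.36×164 + 2116.78×9 + 0.21×158 = 538.72 + 584.64 + 223.04 + 19051.02 + 33.18 = 20430.6
Index = 20378.65 / 20430.6 × 100 = 99.7457

99.7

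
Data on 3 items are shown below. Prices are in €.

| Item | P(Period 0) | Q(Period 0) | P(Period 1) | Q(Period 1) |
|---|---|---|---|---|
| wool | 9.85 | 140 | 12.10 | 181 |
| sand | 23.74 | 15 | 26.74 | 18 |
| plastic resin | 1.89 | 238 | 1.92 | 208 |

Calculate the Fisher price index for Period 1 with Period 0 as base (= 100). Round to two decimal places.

Laspeyres component (base-period weights):
ΣP(Period 1)Q(Period 0) = 12.10×140 + 26.74×15 + 1.92×238 = 1694 + 401.1 + 456.96 = 2552.06
ΣP(Period 0)Q(Period 0) = 9.85×140 + 23.74×15 + 1.89×238 = 1379 + 356.1 + 449.82 = 2184.92
L = 2552.06 / 2184.92 × 100 = 116.8034
Paasche component (current-period weights):
ΣP(Period 1)Q(Period 1) = 12.10×181 + 26.74×18 + 1.92×208 = 2190.1 + 481.32 + 399.36 = 3070.78
ΣP(Period 0)Q(Period 1) = 9.85×181 + 23.74×18 + 1.89×208 = 1782.85 + 427.32 + 393.12 = 2603.29
P = 3070.78 / 2603.29 × 100 = 117.9577
Fisher = √(L × P) = √(116.8034 × 117.9577) = 117.3791

117.38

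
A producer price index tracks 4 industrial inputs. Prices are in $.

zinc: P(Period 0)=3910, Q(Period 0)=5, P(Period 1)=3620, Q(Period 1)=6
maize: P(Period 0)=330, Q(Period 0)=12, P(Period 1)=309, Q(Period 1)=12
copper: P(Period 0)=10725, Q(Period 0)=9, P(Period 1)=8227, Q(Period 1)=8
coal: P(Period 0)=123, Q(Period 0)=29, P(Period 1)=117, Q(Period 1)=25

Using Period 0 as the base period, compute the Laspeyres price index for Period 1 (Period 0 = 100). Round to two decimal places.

Laspeyres price index uses base-period quantities as weights.
ΣP(Period 1)·Q(Period 0) = 3620×5 + 309×12 + 8227×9 + 117×29 = 18100 + 3708 + 74043 + 3393 = 99244
ΣP(Period 0)·Q(Period 0) = 3910×5 + 330×12 + 10725×9 + 123×29 = 19550 + 3960 + 96525 + 3567 = 123602
Index = 99244 / 123602 × 100 = 80.2932

80.29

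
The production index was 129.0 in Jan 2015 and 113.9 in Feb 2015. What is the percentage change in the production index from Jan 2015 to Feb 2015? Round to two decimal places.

Change = (113.9 − 129.0) / 129.0 × 100
       = -15.1 / 129.0 × 100 = -11.7054%

-11.71%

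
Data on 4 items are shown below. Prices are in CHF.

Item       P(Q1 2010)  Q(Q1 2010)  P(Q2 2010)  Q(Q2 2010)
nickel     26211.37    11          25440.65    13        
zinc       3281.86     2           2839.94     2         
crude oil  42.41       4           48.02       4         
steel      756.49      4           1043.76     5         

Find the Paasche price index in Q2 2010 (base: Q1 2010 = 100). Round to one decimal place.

Paasche price index uses current-period quantities as weights.
ΣP(Q2 2010)·Q(Q2 2010) = 25440.65×13 + 2839.94×2 + 48.02×4 + 1043.76×5 = 330728.45 + 5679.88 + 192.08 + 5218.8 = 341819.21
ΣP(Q1 2010)·Q(Q2 2010) = 26211.37×13 + 3281.86×2 + 42.41×4 + 756.49×5 = 340747.81 + 6563.72 + 169.64 + 3782.45 = 351263.62
Index = 341819.21 / 351263.62 × 100 = 97.3113

97.3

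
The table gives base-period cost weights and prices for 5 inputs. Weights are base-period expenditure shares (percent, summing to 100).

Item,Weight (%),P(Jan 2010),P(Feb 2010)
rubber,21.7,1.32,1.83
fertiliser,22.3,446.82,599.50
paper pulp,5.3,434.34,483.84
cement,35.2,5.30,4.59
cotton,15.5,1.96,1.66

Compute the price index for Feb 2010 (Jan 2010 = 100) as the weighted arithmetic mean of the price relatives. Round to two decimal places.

rubber: 21.7 × (1.83/1.32) = 21.7 × 1.386364 = 30.0841
fertiliser: 22.3 × (599.50/446.82) = 22.3 × 1.341704 = 29.9200
paper pulp: 5.3 × (483.84/434.34) = 5.3 × 1.113966 = 5.9040
cement: 35.2 × (4.59/5.30) = 35.2 × 0.866038 = 30.4845
cotton: 15.5 × (1.66/1.96) = 15.5 × 0.846939 = 13.1276
Index = Σ wᵢ·(p₁ᵢ/p₀ᵢ) = 30.0841 + 29.9200 + 5.9040 + 30.4845 + 13.1276 = 109.5202

109.52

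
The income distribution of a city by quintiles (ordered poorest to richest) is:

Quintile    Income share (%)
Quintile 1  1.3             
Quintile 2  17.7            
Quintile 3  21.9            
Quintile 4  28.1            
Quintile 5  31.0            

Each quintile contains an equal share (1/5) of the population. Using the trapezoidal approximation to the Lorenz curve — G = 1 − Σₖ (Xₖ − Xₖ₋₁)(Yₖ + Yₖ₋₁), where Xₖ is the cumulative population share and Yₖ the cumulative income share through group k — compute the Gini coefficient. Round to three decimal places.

0.279

Cumulative income shares Yₖ: 0.0130, 0.1900, 0.4090, 0.6900, 1.0000
Σ (Xₖ−Xₖ₋₁)(Yₖ+Yₖ₋₁) = (1/5)(0.0130+0.0000) + (1/5)(0.1900+0.0130) + (1/5)(0.4090+0.1900) + (1/5)(0.6900+0.4090) + (1/5)(1.0000+0.6900)
  = 0.0026 + 0.0406 + 0.1198 + 0.2198 + 0.3380 = 0.7208
G = 1 − 0.7208 = 0.2792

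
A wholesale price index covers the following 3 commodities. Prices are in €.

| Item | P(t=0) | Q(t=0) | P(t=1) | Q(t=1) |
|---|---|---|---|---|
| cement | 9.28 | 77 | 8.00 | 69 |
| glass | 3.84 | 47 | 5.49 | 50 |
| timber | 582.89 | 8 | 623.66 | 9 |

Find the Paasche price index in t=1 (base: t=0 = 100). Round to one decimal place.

Paasche price index uses current-period quantities as weights.
ΣP(t=1)·Q(t=1) = 8.00×69 + 5.49×50 + 623.66×9 = 552 + 274.5 + 5612.94 = 6439.44
ΣP(t=0)·Q(t=1) = 9.28×69 + 3.84×50 + 582.89×9 = 640.32 + 192 + 5246.01 = 6078.33
Index = 6439.44 / 6078.33 × 100 = 105.9409

105.9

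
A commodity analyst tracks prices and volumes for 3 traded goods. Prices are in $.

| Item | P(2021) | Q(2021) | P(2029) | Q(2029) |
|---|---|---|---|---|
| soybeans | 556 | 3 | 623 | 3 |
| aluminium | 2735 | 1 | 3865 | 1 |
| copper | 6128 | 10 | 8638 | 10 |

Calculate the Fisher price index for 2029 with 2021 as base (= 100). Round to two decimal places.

Laspeyres component (base-period weights):
ΣP(2029)Q(2021) = 623×3 + 3865×1 + 8638×10 = 1869 + 3865 + 86380 = 92114
ΣP(2021)Q(2021) = 556×3 + 2735×1 + 6128×10 = 1668 + 2735 + 61280 = 65683
L = 92114 / 65683 × 100 = 140.2402
Paasche component (current-period weights):
ΣP(2029)Q(2029) = 623×3 + 3865×1 + 8638×10 = 1869 + 3865 + 86380 = 92114
ΣP(2021)Q(2029) = 556×3 + 2735×1 + 6128×10 = 1668 + 2735 + 61280 = 65683
P = 92114 / 65683 × 100 = 140.2402
Fisher = √(L × P) = √(140.2402 × 140.2402) = 140.2402

140.24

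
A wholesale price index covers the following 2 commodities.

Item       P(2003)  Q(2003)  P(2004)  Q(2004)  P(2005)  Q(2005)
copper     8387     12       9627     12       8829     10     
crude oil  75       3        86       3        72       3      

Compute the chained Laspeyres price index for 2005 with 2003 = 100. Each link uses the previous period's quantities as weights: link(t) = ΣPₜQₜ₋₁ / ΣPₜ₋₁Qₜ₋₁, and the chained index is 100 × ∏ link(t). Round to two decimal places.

105.25

Link 2003→2004:
ΣP(2004)Q(2003) = 9627×12 + 86×3 = 115524 + 258 = 115782
ΣP(2003)Q(2003) = 8387×12 + 75×3 = 100644 + 225 = 100869
link = 115782/100869 = 1.147845
Link 2004→2005:
ΣP(2005)Q(2004) = 8829×12 + 72×3 = 105948 + 216 = 106164
ΣP(2004)Q(2004) = 9627×12 + 86×3 = 115524 + 258 = 115782
link = 106164/115782 = 0.916930
Chained index = 100 × 1.147845 × 0.916930 = 105.2494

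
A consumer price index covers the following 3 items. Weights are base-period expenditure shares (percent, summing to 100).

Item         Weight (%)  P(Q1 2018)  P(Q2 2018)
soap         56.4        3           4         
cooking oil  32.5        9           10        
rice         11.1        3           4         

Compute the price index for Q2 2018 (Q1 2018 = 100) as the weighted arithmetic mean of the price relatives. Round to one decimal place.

126.1

soap: 56.4 × (4/3) = 56.4 × 1.333333 = 75.2000
cooking oil: 32.5 × (10/9) = 32.5 × 1.111111 = 36.1111
rice: 11.1 × (4/3) = 11.1 × 1.333333 = 14.8000
Index = Σ wᵢ·(p₁ᵢ/p₀ᵢ) = 75.2000 + 36.1111 + 14.8000 = 126.1111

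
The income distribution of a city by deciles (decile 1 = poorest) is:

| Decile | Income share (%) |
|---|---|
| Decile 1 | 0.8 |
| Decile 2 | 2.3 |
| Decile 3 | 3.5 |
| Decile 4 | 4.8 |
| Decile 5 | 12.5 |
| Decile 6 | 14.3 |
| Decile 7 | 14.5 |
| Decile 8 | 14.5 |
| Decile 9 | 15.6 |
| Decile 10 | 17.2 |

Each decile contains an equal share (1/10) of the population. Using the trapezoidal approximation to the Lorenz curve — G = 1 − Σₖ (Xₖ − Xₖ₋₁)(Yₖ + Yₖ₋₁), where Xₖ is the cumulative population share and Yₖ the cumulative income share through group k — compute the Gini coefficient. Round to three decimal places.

Cumulative income shares Yₖ: 0.0080, 0.0310, 0.0660, 0.1140, 0.2390, 0.3820, 0.5270, 0.6720, 0.8280, 1.0000
Σ (Xₖ−Xₖ₋₁)(Yₖ+Yₖ₋₁) = (1/10)(0.0080+0.0000) + (1/10)(0.0310+0.0080) + (1/10)(0.0660+0.0310) + (1/10)(0.1140+0.0660) + (1/10)(0.2390+0.1140) + (1/10)(0.3820+0.2390) + (1/10)(0.5270+0.3820) + (1/10)(0.6720+0.5270) + (1/10)(0.8280+0.6720) + (1/10)(1.0000+0.8280)
  = 0.0008 + 0.0039 + 0.0097 + 0.0180 + 0.0353 + 0.0621 + 0.0909 + 0.1199 + 0.1500 + 0.1828 = 0.6734
G = 1 − 0.6734 = 0.3266

0.327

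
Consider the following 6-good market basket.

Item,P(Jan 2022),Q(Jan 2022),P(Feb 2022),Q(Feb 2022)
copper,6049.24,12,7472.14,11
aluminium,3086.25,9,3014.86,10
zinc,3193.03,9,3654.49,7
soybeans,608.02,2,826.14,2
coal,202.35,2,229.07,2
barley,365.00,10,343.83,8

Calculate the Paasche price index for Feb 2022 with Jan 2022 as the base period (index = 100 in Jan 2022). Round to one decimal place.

Paasche price index uses current-period quantities as weights.
ΣP(Feb 2022)·Q(Feb 2022) = 7472.14×11 + 3014.86×10 + 3654.49×7 + 826.14×2 + 229.07×2 + 343.83×8 = 82193.54 + 30148.6 + 25581.43 + 1652.28 + 458.14 + 2750.64 = 142784.63
ΣP(Jan 2022)·Q(Feb 2022) = 6049.24×11 + 3086.25×10 + 3193.03×7 + 608.02×2 + 202.35×2 + 365.00×8 = 66541.64 + 30862.5 + 22351.21 + 1216.04 + 404.7 + 2920 = 124296.09
Index = 142784.63 / 124296.09 × 100 = 114.8746

114.9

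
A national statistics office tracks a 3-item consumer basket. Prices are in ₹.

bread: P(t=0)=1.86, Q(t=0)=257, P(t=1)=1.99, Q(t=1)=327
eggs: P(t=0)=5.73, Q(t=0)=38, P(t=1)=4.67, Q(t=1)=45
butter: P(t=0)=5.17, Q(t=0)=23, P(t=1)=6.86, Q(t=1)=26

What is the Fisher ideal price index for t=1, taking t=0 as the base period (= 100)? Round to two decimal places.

Laspeyres component (base-period weights):
ΣP(t=1)Q(t=0) = 1.99×257 + 4.67×38 + 6.86×23 = 511.43 + 177.46 + 157.78 = 846.67
ΣP(t=0)Q(t=0) = 1.86×257 + 5.73×38 + 5.17×23 = 478.02 + 217.74 + 118.91 = 814.67
L = 846.67 / 814.67 × 100 = 103.9280
Paasche component (current-period weights):
ΣP(t=1)Q(t=1) = 1.99×327 + 4.67×45 + 6.86×26 = 650.73 + 210.15 + 178.36 = 1039.24
ΣP(t=0)Q(t=1) = 1.86×327 + 5.73×45 + 5.17×26 = 608.22 + 257.85 + 134.42 = 1000.49
P = 1039.24 / 1000.49 × 100 = 103.8731
Fisher = √(L × P) = √(103.9280 × 103.8731) = 103.9005

103.90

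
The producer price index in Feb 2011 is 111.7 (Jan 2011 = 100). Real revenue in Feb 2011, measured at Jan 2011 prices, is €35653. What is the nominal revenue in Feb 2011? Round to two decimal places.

Nominal = Real × (Index/100) = 35653 × (111.7/100)
        = 35653 × 1.117 = 39824.4010

39824.40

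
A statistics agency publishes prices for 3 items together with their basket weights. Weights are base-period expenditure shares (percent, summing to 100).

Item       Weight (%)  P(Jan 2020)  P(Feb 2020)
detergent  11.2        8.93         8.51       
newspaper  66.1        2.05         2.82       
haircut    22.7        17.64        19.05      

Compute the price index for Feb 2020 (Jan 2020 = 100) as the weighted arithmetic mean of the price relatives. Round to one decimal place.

detergent: 11.2 × (8.51/8.93) = 11.2 × 0.952968 = 10.6732
newspaper: 66.1 × (2.82/2.05) = 66.1 × 1.375610 = 90.9278
haircut: 22.7 × (19.05/17.64) = 22.7 × 1.079932 = 24.5145
Index = Σ wᵢ·(p₁ᵢ/p₀ᵢ) = 10.6732 + 90.9278 + 24.5145 = 126.1155

126.1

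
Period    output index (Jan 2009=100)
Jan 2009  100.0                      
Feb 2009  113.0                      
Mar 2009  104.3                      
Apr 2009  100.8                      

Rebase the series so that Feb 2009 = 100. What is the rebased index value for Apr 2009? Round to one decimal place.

Rebased(Apr 2009) = 100.8 / 113.0 × 100 = 89.2035

89.2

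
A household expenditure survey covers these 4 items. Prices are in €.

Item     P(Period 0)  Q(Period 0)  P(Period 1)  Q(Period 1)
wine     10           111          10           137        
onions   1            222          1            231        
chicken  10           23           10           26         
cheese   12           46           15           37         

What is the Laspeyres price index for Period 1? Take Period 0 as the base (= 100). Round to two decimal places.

106.53

Laspeyres price index uses base-period quantities as weights.
ΣP(Period 1)·Q(Period 0) = 10×111 + 1×222 + 10×23 + 15×46 = 1110 + 222 + 230 + 690 = 2252
ΣP(Period 0)·Q(Period 0) = 10×111 + 1×222 + 10×23 + 12×46 = 1110 + 222 + 230 + 552 = 2114
Index = 2252 / 2114 × 100 = 106.5279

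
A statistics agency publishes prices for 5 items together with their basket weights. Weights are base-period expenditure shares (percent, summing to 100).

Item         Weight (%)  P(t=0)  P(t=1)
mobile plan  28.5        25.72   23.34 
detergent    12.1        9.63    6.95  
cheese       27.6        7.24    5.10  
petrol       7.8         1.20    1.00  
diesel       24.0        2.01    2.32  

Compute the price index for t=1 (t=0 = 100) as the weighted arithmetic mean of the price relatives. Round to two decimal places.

88.24

mobile plan: 28.5 × (23.34/25.72) = 28.5 × 0.907465 = 25.8628
detergent: 12.1 × (6.95/9.63) = 12.1 × 0.721703 = 8.7326
cheese: 27.6 × (5.10/7.24) = 27.6 × 0.704420 = 19.4420
petrol: 7.8 × (1.00/1.20) = 7.8 × 0.833333 = 6.5000
diesel: 24.0 × (2.32/2.01) = 24.0 × 1.154229 = 27.7015
Index = Σ wᵢ·(p₁ᵢ/p₀ᵢ) = 25.8628 + 8.7326 + 19.4420 + 6.5000 + 27.7015 = 88.2388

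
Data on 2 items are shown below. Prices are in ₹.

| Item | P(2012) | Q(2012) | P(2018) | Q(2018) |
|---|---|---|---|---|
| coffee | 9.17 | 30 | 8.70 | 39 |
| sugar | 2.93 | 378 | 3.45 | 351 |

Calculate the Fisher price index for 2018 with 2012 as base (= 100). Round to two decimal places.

112.52

Laspeyres component (base-period weights):
ΣP(2018)Q(2012) = 8.70×30 + 3.45×378 = 261 + 1304.1 = 1565.1
ΣP(2012)Q(2012) = 9.17×30 + 2.93×378 = 275.1 + 1107.54 = 1382.64
L = 1565.1 / 1382.64 × 100 = 113.1965
Paasche component (current-period weights):
ΣP(2018)Q(2018) = 8.70×39 + 3.45×351 = 339.3 + 1210.95 = 1550.25
ΣP(2012)Q(2018) = 9.17×39 + 2.93×351 = 357.63 + 1028.43 = 1386.06
P = 1550.25 / 1386.06 × 100 = 111.8458
Fisher = √(L × P) = √(113.1965 × 111.8458) = 112.5191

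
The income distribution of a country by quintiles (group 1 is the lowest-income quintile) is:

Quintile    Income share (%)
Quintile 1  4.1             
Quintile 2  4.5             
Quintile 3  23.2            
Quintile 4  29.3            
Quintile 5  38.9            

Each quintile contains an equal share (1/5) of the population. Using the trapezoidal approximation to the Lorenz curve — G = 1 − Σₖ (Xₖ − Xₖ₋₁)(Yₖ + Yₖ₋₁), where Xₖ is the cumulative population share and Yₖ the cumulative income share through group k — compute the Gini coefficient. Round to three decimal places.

Cumulative income shares Yₖ: 0.0410, 0.0860, 0.3180, 0.6110, 1.0000
Σ (Xₖ−Xₖ₋₁)(Yₖ+Yₖ₋₁) = (1/5)(0.0410+0.0000) + (1/5)(0.0860+0.0410) + (1/5)(0.3180+0.0860) + (1/5)(0.6110+0.3180) + (1/5)(1.0000+0.6110)
  = 0.0082 + 0.0254 + 0.0808 + 0.1858 + 0.3222 = 0.6224
G = 1 − 0.6224 = 0.3776

0.378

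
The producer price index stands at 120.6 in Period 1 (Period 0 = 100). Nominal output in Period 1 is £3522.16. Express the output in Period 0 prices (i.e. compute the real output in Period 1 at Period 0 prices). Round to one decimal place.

Real = Nominal ÷ (Index/100) = 3522.16 ÷ (120.6/100)
     = 3522.16 ÷ 1.206 = 2920.5307

2920.5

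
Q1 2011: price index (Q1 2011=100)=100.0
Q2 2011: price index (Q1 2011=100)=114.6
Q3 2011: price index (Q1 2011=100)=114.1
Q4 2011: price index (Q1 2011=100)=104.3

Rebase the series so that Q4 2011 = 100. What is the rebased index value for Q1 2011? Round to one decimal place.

95.9

Rebased(Q1 2011) = 100.0 / 104.3 × 100 = 95.8773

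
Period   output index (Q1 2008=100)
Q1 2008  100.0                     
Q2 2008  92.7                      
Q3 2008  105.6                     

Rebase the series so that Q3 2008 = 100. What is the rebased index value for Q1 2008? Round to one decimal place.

94.7

Rebased(Q1 2008) = 100.0 / 105.6 × 100 = 94.6970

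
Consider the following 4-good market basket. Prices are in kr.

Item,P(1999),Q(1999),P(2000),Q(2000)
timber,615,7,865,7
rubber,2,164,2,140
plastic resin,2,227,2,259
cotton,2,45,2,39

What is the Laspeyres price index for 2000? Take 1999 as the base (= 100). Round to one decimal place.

Laspeyres price index uses base-period quantities as weights.
ΣP(2000)·Q(1999) = 865×7 + 2×164 + 2×227 + 2×45 = 6055 + 328 + 454 + 90 = 6927
ΣP(1999)·Q(1999) = 615×7 + 2×164 + 2×227 + 2×45 = 4305 + 328 + 454 + 90 = 5177
Index = 6927 / 5177 × 100 = 133.8034

133.8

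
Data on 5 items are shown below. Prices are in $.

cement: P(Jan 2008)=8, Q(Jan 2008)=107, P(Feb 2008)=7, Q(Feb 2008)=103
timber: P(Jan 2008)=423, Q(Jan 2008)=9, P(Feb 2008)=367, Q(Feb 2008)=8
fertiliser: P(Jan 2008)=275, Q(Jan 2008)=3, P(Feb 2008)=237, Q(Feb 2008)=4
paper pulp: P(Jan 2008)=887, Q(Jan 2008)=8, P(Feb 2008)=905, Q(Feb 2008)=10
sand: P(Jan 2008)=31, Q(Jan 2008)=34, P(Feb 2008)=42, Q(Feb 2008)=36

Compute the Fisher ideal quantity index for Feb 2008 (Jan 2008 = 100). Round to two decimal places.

Laspeyres component (base-period weights):
ΣP(Jan 2008)Q(Feb 2008) = 8×103 + 423×8 + 275×4 + 887×10 + 31×36 = 824 + 3384 + 1100 + 8870 + 1116 = 15294
ΣP(Jan 2008)Q(Jan 2008) = 8×107 + 423×9 + 275×3 + 887×8 + 31×34 = 856 + 3807 + 825 + 7096 + 1054 = 13638
L = 15294 / 13638 × 100 = 112.1425
Paasche component (current-period weights):
ΣP(Feb 2008)Q(Feb 2008) = 7×103 + 367×8 + 237×4 + 905×10 + 42×36 = 721 + 2936 + 948 + 9050 + 1512 = 15167
ΣP(Feb 2008)Q(Jan 2008) = 7×107 + 367×9 + 237×3 + 905×8 + 42×34 = 749 + 3303 + 711 + 7240 + 1428 = 13431
P = 15167 / 13431 × 100 = 112.9253
Fisher = √(L × P) = √(112.1425 × 112.9253) = 112.5333

112.53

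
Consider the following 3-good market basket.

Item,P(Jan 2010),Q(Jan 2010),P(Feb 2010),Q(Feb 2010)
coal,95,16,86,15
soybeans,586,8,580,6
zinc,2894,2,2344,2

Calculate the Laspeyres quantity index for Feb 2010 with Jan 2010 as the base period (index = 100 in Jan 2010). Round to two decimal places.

89.44

Laspeyres quantity index uses base-period prices as weights.
ΣP(Jan 2010)·Q(Feb 2010) = 95×15 + 586×6 + 2894×2 = 1425 + 3516 + 5788 = 10729
ΣP(Jan 2010)·Q(Jan 2010) = 95×16 + 586×8 + 2894×2 = 1520 + 4688 + 5788 = 11996
Index = 10729 / 11996 × 100 = 89.4381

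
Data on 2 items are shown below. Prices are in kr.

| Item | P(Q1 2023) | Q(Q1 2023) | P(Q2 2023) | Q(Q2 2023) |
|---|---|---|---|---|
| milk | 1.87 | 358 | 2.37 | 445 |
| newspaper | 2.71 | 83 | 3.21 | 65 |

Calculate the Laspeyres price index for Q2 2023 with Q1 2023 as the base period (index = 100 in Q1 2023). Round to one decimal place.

124.7

Laspeyres price index uses base-period quantities as weights.
ΣP(Q2 2023)·Q(Q1 2023) = 2.37×358 + 3.21×83 = 848.46 + 266.43 = 1114.89
ΣP(Q1 2023)·Q(Q1 2023) = 1.87×358 + 2.71×83 = 669.46 + 224.93 = 894.39
Index = 1114.89 / 894.39 × 100 = 124.6537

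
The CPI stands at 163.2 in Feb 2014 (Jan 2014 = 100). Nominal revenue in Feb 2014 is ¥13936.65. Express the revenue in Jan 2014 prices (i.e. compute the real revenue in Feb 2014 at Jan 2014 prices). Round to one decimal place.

Real = Nominal ÷ (Index/100) = 13936.65 ÷ (163.2/100)
     = 13936.65 ÷ 1.632 = 8539.6140

8539.6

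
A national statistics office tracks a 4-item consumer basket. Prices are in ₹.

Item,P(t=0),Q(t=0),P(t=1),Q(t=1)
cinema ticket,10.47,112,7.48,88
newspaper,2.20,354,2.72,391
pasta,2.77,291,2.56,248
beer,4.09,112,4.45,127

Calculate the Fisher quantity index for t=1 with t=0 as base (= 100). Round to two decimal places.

Laspeyres component (base-period weights):
ΣP(t=0)Q(t=1) = 10.47×88 + 2.20×391 + 2.77×248 + 4.09×127 = 921.36 + 860.2 + 686.96 + 519.43 = 2987.95
ΣP(t=0)Q(t=0) = 10.47×112 + 2.20×354 + 2.77×291 + 4.09×112 = 1172.64 + 778.8 + 806.07 + 458.08 = 3215.59
L = 2987.95 / 3215.59 × 100 = 92.9207
Paasche component (current-period weights):
ΣP(t=1)Q(t=1) = 7.48×88 + 2.72×391 + 2.56×248 + 4.45×127 = 658.24 + 1063.52 + 634.88 + 565.15 = 2921.79
ΣP(t=1)Q(t=0) = 7.48×112 + 2.72×354 + 2.56×291 + 4.45×112 = 837.76 + 962.88 + 744.96 + 498.4 = 3044
P = 2921.79 / 3044 × 100 = 95.9852
Fisher = √(L × P) = √(92.9207 × 95.9852) = 94.4405

94.44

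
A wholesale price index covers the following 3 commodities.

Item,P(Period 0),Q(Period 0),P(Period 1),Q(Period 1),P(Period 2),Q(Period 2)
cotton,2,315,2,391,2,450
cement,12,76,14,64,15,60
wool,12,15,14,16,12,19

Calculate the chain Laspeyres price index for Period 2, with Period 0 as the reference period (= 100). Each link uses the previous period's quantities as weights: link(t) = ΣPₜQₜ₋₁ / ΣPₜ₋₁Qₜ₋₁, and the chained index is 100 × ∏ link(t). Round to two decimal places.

112.43

Link Period 0→Period 1:
ΣP(Period 1)Q(Period 0) = 2×315 + 14×76 + 14×15 = 630 + 1064 + 210 = 1904
ΣP(Period 0)Q(Period 0) = 2×315 + 12×76 + 12×15 = 630 + 912 + 180 = 1722
link = 1904/1722 = 1.105691
Link Period 1→Period 2:
ΣP(Period 2)Q(Period 1) = 2×391 + 15×64 + 12×16 = 782 + 960 + 192 = 1934
ΣP(Period 1)Q(Period 1) = 2×391 + 14×64 + 14×16 = 782 + 896 + 224 = 1902
link = 1934/1902 = 1.016824
Chained index = 100 × 1.105691 × 1.016824 = 112.4294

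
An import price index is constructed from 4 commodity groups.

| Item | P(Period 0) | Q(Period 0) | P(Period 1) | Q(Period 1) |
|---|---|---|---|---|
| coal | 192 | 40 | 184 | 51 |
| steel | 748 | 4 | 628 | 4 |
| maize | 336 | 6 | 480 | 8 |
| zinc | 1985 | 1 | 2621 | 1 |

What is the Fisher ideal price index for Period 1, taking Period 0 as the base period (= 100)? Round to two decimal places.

104.96

Laspeyres component (base-period weights):
ΣP(Period 1)Q(Period 0) = 184×40 + 628×4 + 480×6 + 2621×1 = 7360 + 2512 + 2880 + 2621 = 15373
ΣP(Period 0)Q(Period 0) = 192×40 + 748×4 + 336×6 + 1985×1 = 7680 + 2992 + 2016 + 1985 = 14673
L = 15373 / 14673 × 100 = 104.7707
Paasche component (current-period weights):
ΣP(Period 1)Q(Period 1) = 184×51 + 628×4 + 480×8 + 2621×1 = 9384 + 2512 + 3840 + 2621 = 18357
ΣP(Period 0)Q(Period 1) = 192×51 + 748×4 + 336×8 + 1985×1 = 9792 + 2992 + 2688 + 1985 = 17457
P = 18357 / 17457 × 100 = 105.1555
Fisher = √(L × P) = √(104.7707 × 105.1555) = 104.9629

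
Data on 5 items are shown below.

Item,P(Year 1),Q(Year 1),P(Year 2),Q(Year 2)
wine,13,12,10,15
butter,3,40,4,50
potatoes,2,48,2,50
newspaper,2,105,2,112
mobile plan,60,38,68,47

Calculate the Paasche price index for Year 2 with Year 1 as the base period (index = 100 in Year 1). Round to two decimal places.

110.92

Paasche price index uses current-period quantities as weights.
ΣP(Year 2)·Q(Year 2) = 10×15 + 4×50 + 2×50 + 2×112 + 68×47 = 150 + 200 + 100 + 224 + 3196 = 3870
ΣP(Year 1)·Q(Year 2) = 13×15 + 3×50 + 2×50 + 2×112 + 60×47 = 195 + 150 + 100 + 224 + 2820 = 3489
Index = 3870 / 3489 × 100 = 110.9200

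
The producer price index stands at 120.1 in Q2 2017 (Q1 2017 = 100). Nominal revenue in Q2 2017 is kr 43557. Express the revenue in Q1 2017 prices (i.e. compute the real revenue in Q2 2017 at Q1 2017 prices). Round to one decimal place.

36267.3

Real = Nominal ÷ (Index/100) = 43557 ÷ (120.1/100)
     = 43557 ÷ 1.201 = 36267.2773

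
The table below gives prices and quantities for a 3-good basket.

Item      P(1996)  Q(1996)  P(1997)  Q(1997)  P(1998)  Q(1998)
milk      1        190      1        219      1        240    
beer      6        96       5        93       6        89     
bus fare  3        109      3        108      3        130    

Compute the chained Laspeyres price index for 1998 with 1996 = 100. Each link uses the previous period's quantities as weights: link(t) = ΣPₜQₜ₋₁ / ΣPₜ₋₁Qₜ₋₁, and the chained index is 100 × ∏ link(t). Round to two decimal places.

Link 1996→1997:
ΣP(1997)Q(1996) = 1×190 + 5×96 + 3×109 = 190 + 480 + 327 = 997
ΣP(1996)Q(1996) = 1×190 + 6×96 + 3×109 = 190 + 576 + 327 = 1093
link = 997/1093 = 0.912168
Link 1997→1998:
ΣP(1998)Q(1997) = 1×219 + 6×93 + 3×108 = 219 + 558 + 324 = 1101
ΣP(1997)Q(1997) = 1×219 + 5×93 + 3×108 = 219 + 465 + 324 = 1008
link = 1101/1008 = 1.092262
Chained index = 100 × 0.912168 × 1.092262 = 99.6327

99.63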